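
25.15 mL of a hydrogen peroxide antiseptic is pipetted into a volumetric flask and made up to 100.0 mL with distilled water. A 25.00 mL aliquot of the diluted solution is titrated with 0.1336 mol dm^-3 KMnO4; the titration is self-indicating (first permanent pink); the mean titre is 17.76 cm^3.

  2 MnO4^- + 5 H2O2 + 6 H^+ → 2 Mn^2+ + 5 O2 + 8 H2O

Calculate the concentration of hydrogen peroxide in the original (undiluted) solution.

0.9434 mol/L

n(KMnO4) = 0.01776 × 0.1336 = 2.373 × 10^-3 mol
From the 5:2 ratio, n(H2O2) in the aliquot = 5/2 × 2.373 × 10^-3 = 5.932 × 10^-3 mol
[H2O2]_dilute = 5.932 × 10^-3 / 0.02500 = 0.2373 mol/L
Dilution factor = 100.0 / 25.15 = 3.976
[H2O2]_stock = 0.2373 × 3.976 = 0.9434 mol/L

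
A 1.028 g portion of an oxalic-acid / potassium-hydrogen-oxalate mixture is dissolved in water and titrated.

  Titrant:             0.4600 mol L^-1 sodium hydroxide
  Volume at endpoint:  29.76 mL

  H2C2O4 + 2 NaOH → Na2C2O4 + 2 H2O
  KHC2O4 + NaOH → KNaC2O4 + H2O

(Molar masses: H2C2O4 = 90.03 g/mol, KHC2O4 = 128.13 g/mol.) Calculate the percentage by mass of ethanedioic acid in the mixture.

n(NaOH) = 0.02976 × 0.4600 = 0.01369 mol
Let x = n(H2C2O4), y = n(KHC2O4).
Titrant: 2x + 1y = 0.01369;  mass: 90.03x + 128.13y = 1.028
Solving, x = 4.368 × 10^-3 mol, y = 4.954 × 10^-3 mol
mass of H2C2O4 = 4.368 × 10^-3 × 90.03 = 0.3932 g
% H2C2O4 = 0.3932 / 1.028 × 100 = 38.25 %

38.25 %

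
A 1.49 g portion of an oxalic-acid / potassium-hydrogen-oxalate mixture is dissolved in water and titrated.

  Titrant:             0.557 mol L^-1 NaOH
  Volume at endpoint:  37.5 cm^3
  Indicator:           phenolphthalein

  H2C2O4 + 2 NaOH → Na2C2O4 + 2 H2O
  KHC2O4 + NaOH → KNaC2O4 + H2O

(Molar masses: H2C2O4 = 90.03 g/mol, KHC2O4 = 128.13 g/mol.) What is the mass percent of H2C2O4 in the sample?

43.1 %

n(NaOH) = 0.0375 × 0.557 = 0.0209 mol
Let x = n(H2C2O4), y = n(KHC2O4).
Titrant: 2x + 1y = 0.0209;  mass: 90.03x + 128.13y = 1.49
Solving, x = 7.14 × 10^-3 mol, y = 6.61 × 10^-3 mol
mass of H2C2O4 = 7.14 × 10^-3 × 90.03 = 0.643 g
% H2C2O4 = 0.643 / 1.49 × 100 = 43.1 %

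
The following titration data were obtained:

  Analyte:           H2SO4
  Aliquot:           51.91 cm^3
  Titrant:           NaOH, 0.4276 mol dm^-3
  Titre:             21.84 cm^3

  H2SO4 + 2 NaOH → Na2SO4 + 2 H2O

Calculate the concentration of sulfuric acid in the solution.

n(NaOH) = 0.02184 L × 0.4276 mol/L = 9.339 × 10^-3 mol
From the 1:2 mole ratio, n(H2SO4) = 1/2 × 9.339 × 10^-3 = 4.669 × 10^-3 mol
[H2SO4] = 4.669 × 10^-3 mol / 0.05191 L = 0.08995 mol/L

0.08995 mol/L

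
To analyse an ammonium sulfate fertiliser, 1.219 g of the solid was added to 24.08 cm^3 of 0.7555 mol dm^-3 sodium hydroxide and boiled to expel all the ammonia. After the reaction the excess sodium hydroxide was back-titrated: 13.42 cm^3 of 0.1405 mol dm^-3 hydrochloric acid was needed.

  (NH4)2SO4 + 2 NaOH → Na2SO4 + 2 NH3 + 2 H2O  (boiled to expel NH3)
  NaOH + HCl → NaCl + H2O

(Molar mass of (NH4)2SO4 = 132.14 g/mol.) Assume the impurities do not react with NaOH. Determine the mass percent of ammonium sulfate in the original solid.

n(NaOH) added = 0.02408 × 0.7555 = 0.01819 mol
n(HCl) used in back-titration = 0.01342 × 0.1405 = 1.886 × 10^-3 mol
n(NaOH) left over = 1.886 × 10^-3 mol (1:1 ratio)
n(NaOH) consumed by analyte = 0.01819 − 1.886 × 10^-3 = 0.01631 mol
From the 1:2 ratio, n((NH4)2SO4) = 1/2 × 0.01631 = 8.153 × 10^-3 mol
mass of (NH4)2SO4 = 8.153 × 10^-3 × 132.14 = 1.077 g
% (NH4)2SO4 = 1.077 / 1.219 × 100 = 88.38 %

88.38 %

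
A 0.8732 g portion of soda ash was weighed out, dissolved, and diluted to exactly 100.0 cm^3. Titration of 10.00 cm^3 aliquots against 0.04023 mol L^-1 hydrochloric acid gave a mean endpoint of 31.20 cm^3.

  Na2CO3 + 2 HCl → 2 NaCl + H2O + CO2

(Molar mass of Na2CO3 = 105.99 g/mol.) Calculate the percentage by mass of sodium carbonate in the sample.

n(HCl) per titration = 0.03120 × 0.04023 = 1.255 × 10^-3 mol
From the 1:2 ratio, n(Na2CO3) in each aliquot = 1/2 × 1.255 × 10^-3 = 6.276 × 10^-4 mol
n(Na2CO3) in the whole flask = 6.276 × 10^-4 × 100.0/10.00 = 6.276 × 10^-3 mol
mass of Na2CO3 = 6.276 × 10^-3 × 105.99 = 0.6652 g
% Na2CO3 = 0.6652 / 0.8732 × 100 = 76.18 %

76.18 %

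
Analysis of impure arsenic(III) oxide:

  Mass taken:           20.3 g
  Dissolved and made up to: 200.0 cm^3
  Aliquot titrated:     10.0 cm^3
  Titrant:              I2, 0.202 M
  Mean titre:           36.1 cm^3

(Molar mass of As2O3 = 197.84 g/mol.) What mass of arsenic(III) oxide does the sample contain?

14.4 g

As2O3 + 2 I2 + 2 H2O → As2O5 + 4 HI
n(I2) per titration = 0.0361 × 0.202 = 7.29 × 10^-3 mol
From the 1:2 ratio, n(As2O3) in each aliquot = 1/2 × 7.29 × 10^-3 = 3.65 × 10^-3 mol
n(As2O3) in the whole flask = 3.65 × 10^-3 × 200.0/10.0 = 0.0729 mol
mass of As2O3 = 0.0729 × 197.84 = 14.4 g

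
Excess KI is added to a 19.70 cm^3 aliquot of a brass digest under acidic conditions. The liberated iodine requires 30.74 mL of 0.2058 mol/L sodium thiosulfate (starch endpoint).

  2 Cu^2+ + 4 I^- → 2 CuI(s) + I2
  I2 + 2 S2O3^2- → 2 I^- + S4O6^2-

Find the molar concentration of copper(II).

0.3211 mol/L

n(S2O3^2-) = 0.03074 × 0.2058 = 6.326 × 10^-3 mol
n(I2) = n(S2O3^2-)/2 = 3.163 × 10^-3 mol
From the 2:1 ratio, n(Cu2+) in the aliquot = 2/1 × 3.163 × 10^-3 = 6.326 × 10^-3 mol
[Cu2+] = 6.326 × 10^-3 / 0.01970 = 0.3211 mol/L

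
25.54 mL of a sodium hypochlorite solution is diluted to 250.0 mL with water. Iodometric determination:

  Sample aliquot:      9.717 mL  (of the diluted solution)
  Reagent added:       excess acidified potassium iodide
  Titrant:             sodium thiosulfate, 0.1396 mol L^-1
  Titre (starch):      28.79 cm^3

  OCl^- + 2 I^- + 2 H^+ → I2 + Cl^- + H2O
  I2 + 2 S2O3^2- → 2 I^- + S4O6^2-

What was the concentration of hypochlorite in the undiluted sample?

2.024 mol/L

n(S2O3^2-) = 0.02879 × 0.1396 = 4.019 × 10^-3 mol
n(I2) = n(S2O3^2-)/2 = 2.010 × 10^-3 mol
n(OCl^-) in the aliquot = 2.010 × 10^-3 mol (1:1 ratio)
[OCl^-]_dilute = 2.010 × 10^-3 / 0.009717 = 0.2068 mol/L
[OCl^-]_original = 0.2068 × 250.0/25.54 = 2.024 mol/L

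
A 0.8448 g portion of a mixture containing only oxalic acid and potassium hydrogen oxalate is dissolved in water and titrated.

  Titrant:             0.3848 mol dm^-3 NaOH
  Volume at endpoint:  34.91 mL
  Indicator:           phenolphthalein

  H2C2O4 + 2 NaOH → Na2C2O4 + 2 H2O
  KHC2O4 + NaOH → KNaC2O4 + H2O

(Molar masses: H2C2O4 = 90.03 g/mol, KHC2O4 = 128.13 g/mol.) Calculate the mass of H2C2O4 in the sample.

n(NaOH) = 0.03491 × 0.3848 = 0.01343 mol
Let x = n(H2C2O4), y = n(KHC2O4).
Titrant: 2x + 1y = 0.01343;  mass: 90.03x + 128.13y = 0.8448
Solving, x = 5.272 × 10^-3 mol, y = 2.889 × 10^-3 mol
mass of H2C2O4 = 5.272 × 10^-3 × 90.03 = 0.4747 g

0.4747 g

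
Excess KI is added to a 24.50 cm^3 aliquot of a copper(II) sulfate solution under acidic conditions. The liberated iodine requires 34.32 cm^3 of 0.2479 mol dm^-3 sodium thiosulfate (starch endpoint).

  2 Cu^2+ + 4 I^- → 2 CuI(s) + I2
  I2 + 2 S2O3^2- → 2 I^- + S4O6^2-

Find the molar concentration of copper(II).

0.3473 mol/L

n(S2O3^2-) = 0.03432 × 0.2479 = 8.508 × 10^-3 mol
n(I2) = n(S2O3^2-)/2 = 4.254 × 10^-3 mol
From the 2:1 ratio, n(Cu2+) in the aliquot = 2/1 × 4.254 × 10^-3 = 8.508 × 10^-3 mol
[Cu2+] = 8.508 × 10^-3 / 0.02450 = 0.3473 mol/L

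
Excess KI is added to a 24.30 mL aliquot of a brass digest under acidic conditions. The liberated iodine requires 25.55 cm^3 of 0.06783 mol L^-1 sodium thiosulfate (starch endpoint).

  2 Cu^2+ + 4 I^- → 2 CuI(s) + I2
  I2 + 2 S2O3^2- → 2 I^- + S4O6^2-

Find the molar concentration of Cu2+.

0.07132 mol/L

n(S2O3^2-) = 0.02555 × 0.06783 = 1.733 × 10^-3 mol
n(I2) = n(S2O3^2-)/2 = 8.665 × 10^-4 mol
From the 2:1 ratio, n(Cu2+) in the aliquot = 2/1 × 8.665 × 10^-4 = 1.733 × 10^-3 mol
[Cu2+] = 1.733 × 10^-3 / 0.02430 = 0.07132 mol/L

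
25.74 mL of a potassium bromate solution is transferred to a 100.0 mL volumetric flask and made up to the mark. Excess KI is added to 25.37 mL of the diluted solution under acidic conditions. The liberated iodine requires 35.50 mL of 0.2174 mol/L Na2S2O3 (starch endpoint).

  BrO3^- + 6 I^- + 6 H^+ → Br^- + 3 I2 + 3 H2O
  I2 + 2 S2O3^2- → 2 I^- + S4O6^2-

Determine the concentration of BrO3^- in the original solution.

n(S2O3^2-) = 0.03550 × 0.2174 = 7.718 × 10^-3 mol
n(I2) = n(S2O3^2-)/2 = 3.859 × 10^-3 mol
From the 1:3 ratio, n(BrO3^-) in the aliquot = 1/3 × 3.859 × 10^-3 = 1.286 × 10^-3 mol
[BrO3^-]_dilute = 1.286 × 10^-3 / 0.02537 = 0.05070 mol/L
[BrO3^-]_original = 0.05070 × 100.0/25.74 = 0.1970 mol/L

0.1970 mol/L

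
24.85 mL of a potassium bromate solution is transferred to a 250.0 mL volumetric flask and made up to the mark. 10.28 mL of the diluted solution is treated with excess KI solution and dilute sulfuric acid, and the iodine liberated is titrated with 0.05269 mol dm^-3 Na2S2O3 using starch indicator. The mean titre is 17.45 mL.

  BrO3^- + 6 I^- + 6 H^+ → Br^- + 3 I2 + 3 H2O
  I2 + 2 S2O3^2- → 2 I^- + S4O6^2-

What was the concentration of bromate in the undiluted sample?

n(S2O3^2-) = 0.01745 × 0.05269 = 9.194 × 10^-4 mol
n(I2) = n(S2O3^2-)/2 = 4.597 × 10^-4 mol
From the 1:3 ratio, n(BrO3^-) in the aliquot = 1/3 × 4.597 × 10^-4 = 1.532 × 10^-4 mol
[BrO3^-]_dilute = 1.532 × 10^-4 / 0.01028 = 0.01491 mol/L
[BrO3^-]_original = 0.01491 × 250.0/24.85 = 0.1500 mol/L

0.1500 mol/L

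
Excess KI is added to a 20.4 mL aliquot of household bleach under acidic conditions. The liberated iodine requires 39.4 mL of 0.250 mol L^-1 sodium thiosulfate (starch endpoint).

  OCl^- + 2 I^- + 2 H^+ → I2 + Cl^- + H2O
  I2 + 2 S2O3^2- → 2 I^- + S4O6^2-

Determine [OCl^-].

0.241 mol/L

n(S2O3^2-) = 0.0394 × 0.250 = 9.85 × 10^-3 mol
n(I2) = n(S2O3^2-)/2 = 4.92 × 10^-3 mol
n(OCl^-) in the aliquot = 4.92 × 10^-3 mol (1:1 ratio)
[OCl^-] = 4.92 × 10^-3 / 0.0204 = 0.241 mol/L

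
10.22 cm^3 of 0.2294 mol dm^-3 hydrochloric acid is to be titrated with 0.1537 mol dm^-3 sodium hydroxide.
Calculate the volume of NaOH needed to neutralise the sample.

HCl + NaOH → NaCl + H2O
n(HCl) = 0.01022 L × 0.2294 mol/L = 2.344 × 10^-3 mol
n(NaOH) = 2.344 × 10^-3 mol (1:1 stoichiometry)
V(NaOH) = 2.344 × 10^-3 mol / 0.1537 mol/L = 0.01525 L = 15.25 mL

15.25 mL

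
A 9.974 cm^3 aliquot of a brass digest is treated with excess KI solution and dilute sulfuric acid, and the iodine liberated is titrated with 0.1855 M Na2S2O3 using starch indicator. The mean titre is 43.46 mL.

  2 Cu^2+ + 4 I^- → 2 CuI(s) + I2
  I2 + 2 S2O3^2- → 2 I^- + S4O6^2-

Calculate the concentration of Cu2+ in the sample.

n(S2O3^2-) = 0.04346 × 0.1855 = 8.062 × 10^-3 mol
n(I2) = n(S2O3^2-)/2 = 4.031 × 10^-3 mol
From the 2:1 ratio, n(Cu2+) in the aliquot = 2/1 × 4.031 × 10^-3 = 8.062 × 10^-3 mol
[Cu2+] = 8.062 × 10^-3 / 0.009974 = 0.8083 mol/L

0.8083 M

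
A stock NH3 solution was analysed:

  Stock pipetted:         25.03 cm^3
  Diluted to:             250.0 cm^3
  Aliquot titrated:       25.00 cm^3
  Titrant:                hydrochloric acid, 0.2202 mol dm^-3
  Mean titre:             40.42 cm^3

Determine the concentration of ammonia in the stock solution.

NH3 + HCl → NH4Cl
n(HCl) = 0.04042 × 0.2202 = 8.900 × 10^-3 mol
n(NH3) in the aliquot = 8.900 × 10^-3 mol (1:1 ratio)
[NH3]_dilute = 8.900 × 10^-3 / 0.02500 = 0.3560 mol/L
Dilution factor = 250.0 / 25.03 = 9.988
[NH3]_stock = 0.3560 × 9.988 = 3.556 mol/L

3.556 mol/L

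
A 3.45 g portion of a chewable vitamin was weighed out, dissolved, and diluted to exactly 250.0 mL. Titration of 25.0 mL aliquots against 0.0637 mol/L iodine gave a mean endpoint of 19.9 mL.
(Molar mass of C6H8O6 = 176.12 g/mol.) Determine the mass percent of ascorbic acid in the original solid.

C6H8O6 + I2 → C6H6O6 + 2 HI
n(I2) per titration = 0.0199 × 0.0637 = 1.27 × 10^-3 mol
n(C6H8O6) in each aliquot = 1.27 × 10^-3 mol (1:1 ratio)
n(C6H8O6) in the whole flask = 1.27 × 10^-3 × 250.0/25.0 = 0.0127 mol
mass of C6H8O6 = 0.0127 × 176.12 = 2.23 g
% C6H8O6 = 2.23 / 3.45 × 100 = 64.7 %

64.7 %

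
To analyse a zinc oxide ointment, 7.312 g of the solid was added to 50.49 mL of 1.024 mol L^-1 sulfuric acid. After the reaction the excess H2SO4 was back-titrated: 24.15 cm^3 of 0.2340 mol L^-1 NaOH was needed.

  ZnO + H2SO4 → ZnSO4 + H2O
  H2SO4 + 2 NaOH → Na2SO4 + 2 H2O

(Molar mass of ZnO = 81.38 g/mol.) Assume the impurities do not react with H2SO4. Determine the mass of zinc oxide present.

n(H2SO4) added = 0.05049 × 1.024 = 0.05170 mol
n(NaOH) used in back-titration = 0.02415 × 0.2340 = 5.651 × 10^-3 mol
From the 1:2 ratio, n(H2SO4) left over = 1/2 × 5.651 × 10^-3 = 2.826 × 10^-3 mol
n(H2SO4) consumed by analyte = 0.05170 − 2.826 × 10^-3 = 0.04888 mol
n(ZnO) = 0.04888 mol (1:1 ratio)
mass of ZnO = 0.04888 × 81.38 = 3.978 g

3.978 g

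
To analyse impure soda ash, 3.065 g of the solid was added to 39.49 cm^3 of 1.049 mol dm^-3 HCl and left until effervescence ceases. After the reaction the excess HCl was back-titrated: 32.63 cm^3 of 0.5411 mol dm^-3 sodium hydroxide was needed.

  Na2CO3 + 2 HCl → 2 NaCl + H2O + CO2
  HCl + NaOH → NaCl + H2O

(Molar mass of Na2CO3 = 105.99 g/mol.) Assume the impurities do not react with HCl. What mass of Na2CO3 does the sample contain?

1.260 g

n(HCl) added = 0.03949 × 1.049 = 0.04143 mol
n(NaOH) used in back-titration = 0.03263 × 0.5411 = 0.01766 mol
n(HCl) left over = 0.01766 mol (1:1 ratio)
n(HCl) consumed by analyte = 0.04143 − 0.01766 = 0.02377 mol
From the 1:2 ratio, n(Na2CO3) = 1/2 × 0.02377 = 0.01188 mol
mass of Na2CO3 = 0.01188 × 105.99 = 1.260 g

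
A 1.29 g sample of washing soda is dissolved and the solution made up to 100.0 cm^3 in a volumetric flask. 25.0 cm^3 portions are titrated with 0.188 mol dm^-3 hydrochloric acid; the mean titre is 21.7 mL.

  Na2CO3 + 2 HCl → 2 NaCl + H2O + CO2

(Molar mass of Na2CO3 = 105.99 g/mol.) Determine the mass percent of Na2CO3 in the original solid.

67.0 %

n(HCl) per titration = 0.0217 × 0.188 = 4.08 × 10^-3 mol
From the 1:2 ratio, n(Na2CO3) in each aliquot = 1/2 × 4.08 × 10^-3 = 2.04 × 10^-3 mol
n(Na2CO3) in the whole flask = 2.04 × 10^-3 × 100.0/25.0 = 8.16 × 10^-3 mol
mass of Na2CO3 = 8.16 × 10^-3 × 105.99 = 0.865 g
% Na2CO3 = 0.865 / 1.29 × 100 = 67.0 %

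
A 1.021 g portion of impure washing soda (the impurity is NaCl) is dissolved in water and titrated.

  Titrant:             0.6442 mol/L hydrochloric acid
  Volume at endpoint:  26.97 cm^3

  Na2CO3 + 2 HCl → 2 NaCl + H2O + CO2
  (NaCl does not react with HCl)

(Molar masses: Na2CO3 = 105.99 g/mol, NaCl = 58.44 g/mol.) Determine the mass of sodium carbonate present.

0.9207 g

n(HCl) = 0.02697 × 0.6442 = 0.01737 mol
Let x = n(Na2CO3), y = n(NaCl).
Titrant: 2x = 0.01737;  mass: 105.99x + 58.44y = 1.021
Solving, x = 8.687 × 10^-3 mol, y = 1.716 × 10^-3 mol
mass of Na2CO3 = 8.687 × 10^-3 × 105.99 = 0.9207 g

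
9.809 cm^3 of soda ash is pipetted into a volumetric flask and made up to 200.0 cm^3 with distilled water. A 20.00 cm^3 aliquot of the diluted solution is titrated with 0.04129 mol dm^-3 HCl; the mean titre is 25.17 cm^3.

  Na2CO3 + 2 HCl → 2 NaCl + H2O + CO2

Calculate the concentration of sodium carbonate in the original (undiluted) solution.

0.5298 mol/L

n(HCl) = 0.02517 × 0.04129 = 1.039 × 10^-3 mol
From the 1:2 ratio, n(Na2CO3) in the aliquot = 1/2 × 1.039 × 10^-3 = 5.196 × 10^-4 mol
[Na2CO3]_dilute = 5.196 × 10^-4 / 0.02000 = 0.02598 mol/L
Dilution factor = 200.0 / 9.809 = 20.39
[Na2CO3]_stock = 0.02598 × 20.39 = 0.5298 mol/L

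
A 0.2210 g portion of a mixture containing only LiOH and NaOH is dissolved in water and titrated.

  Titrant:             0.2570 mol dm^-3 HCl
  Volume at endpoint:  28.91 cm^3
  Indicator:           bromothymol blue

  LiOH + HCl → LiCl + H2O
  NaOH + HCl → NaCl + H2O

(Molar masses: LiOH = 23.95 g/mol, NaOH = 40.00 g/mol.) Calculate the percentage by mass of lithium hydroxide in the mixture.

n(HCl) = 0.02891 × 0.2570 = 7.430 × 10^-3 mol
Let x = n(LiOH), y = n(NaOH).
Titrant: 1x + 1y = 7.430 × 10^-3;  mass: 23.95x + 40.00y = 0.2210
Solving, x = 4.747 × 10^-3 mol, y = 2.683 × 10^-3 mol
mass of LiOH = 4.747 × 10^-3 × 23.95 = 0.1137 g
% LiOH = 0.1137 / 0.2210 × 100 = 51.45 %

51.45 %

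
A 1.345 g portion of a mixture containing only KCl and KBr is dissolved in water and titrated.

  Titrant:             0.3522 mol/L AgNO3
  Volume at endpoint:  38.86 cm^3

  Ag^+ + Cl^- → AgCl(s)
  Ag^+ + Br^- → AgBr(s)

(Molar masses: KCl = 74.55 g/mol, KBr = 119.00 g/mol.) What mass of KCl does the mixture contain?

0.4758 g

n(AgNO3) = 0.03886 × 0.3522 = 0.01369 mol
Let x = n(KCl), y = n(KBr).
Titrant: 1x + 1y = 0.01369;  mass: 74.55x + 119.00y = 1.345
Solving, x = 6.382 × 10^-3 mol, y = 7.304 × 10^-3 mol
mass of KCl = 6.382 × 10^-3 × 74.55 = 0.4758 g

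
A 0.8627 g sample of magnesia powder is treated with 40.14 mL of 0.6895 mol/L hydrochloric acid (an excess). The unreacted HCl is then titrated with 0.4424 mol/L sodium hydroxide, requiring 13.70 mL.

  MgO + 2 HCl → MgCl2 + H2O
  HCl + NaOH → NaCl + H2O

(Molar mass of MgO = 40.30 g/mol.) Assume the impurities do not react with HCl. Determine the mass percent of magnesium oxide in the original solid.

50.49 %

n(HCl) added = 0.04014 × 0.6895 = 0.02768 mol
n(NaOH) used in back-titration = 0.01370 × 0.4424 = 6.061 × 10^-3 mol
n(HCl) left over = 6.061 × 10^-3 mol (1:1 ratio)
n(HCl) consumed by analyte = 0.02768 − 6.061 × 10^-3 = 0.02162 mol
From the 1:2 ratio, n(MgO) = 1/2 × 0.02162 = 0.01081 mol
mass of MgO = 0.01081 × 40.30 = 0.4356 g
% MgO = 0.4356 / 0.8627 × 100 = 50.49 %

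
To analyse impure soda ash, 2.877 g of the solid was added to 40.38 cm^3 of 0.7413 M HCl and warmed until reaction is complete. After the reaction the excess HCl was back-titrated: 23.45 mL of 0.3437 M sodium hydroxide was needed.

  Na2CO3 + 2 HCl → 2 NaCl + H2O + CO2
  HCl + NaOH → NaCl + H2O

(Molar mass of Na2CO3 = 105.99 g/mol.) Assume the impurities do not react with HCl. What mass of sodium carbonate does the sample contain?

1.159 g

n(HCl) added = 0.04038 × 0.7413 = 0.02993 mol
n(NaOH) used in back-titration = 0.02345 × 0.3437 = 8.060 × 10^-3 mol
n(HCl) left over = 8.060 × 10^-3 mol (1:1 ratio)
n(HCl) consumed by analyte = 0.02993 − 8.060 × 10^-3 = 0.02187 mol
From the 1:2 ratio, n(Na2CO3) = 1/2 × 0.02187 = 0.01094 mol
mass of Na2CO3 = 0.01094 × 105.99 = 1.159 g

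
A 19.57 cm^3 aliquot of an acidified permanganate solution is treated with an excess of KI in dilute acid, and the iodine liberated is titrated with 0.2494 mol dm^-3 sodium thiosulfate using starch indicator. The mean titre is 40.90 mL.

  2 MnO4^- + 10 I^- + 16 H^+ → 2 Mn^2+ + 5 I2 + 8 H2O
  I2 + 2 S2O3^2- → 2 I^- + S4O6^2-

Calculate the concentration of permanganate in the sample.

n(S2O3^2-) = 0.04090 × 0.2494 = 0.01020 mol
n(I2) = n(S2O3^2-)/2 = 5.100 × 10^-3 mol
From the 2:5 ratio, n(MnO4^-) in the aliquot = 2/5 × 5.100 × 10^-3 = 2.040 × 10^-3 mol
[MnO4^-] = 2.040 × 10^-3 / 0.01957 = 0.1042 mol/L

0.1042 mol/L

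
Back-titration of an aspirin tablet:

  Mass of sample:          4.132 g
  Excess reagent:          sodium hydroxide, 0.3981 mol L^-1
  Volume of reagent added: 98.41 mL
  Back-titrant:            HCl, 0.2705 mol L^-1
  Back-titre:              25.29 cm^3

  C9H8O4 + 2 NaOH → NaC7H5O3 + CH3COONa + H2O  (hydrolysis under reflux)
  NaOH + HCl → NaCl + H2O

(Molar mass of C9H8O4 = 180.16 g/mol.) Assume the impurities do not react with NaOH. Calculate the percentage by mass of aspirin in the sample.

n(NaOH) added = 0.09841 × 0.3981 = 0.03918 mol
n(HCl) used in back-titration = 0.02529 × 0.2705 = 6.841 × 10^-3 mol
n(NaOH) left over = 6.841 × 10^-3 mol (1:1 ratio)
n(NaOH) consumed by analyte = 0.03918 − 6.841 × 10^-3 = 0.03234 mol
From the 1:2 ratio, n(C9H8O4) = 1/2 × 0.03234 = 0.01617 mol
mass of C9H8O4 = 0.01617 × 180.16 = 2.913 g
% C9H8O4 = 2.913 / 4.132 × 100 = 70.49 %

70.49 %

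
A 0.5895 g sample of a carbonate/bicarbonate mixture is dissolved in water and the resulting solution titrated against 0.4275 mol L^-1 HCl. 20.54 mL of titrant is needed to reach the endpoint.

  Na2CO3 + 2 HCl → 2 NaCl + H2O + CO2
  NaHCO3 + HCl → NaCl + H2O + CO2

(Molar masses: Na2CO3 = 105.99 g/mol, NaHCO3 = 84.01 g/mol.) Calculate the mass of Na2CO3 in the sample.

n(HCl) = 0.02054 × 0.4275 = 8.781 × 10^-3 mol
Let x = n(Na2CO3), y = n(NaHCO3).
Titrant: 2x + 1y = 8.781 × 10^-3;  mass: 105.99x + 84.01y = 0.5895
Solving, x = 2.389 × 10^-3 mol, y = 4.003 × 10^-3 mol
mass of Na2CO3 = 2.389 × 10^-3 × 105.99 = 0.2532 g

0.2532 g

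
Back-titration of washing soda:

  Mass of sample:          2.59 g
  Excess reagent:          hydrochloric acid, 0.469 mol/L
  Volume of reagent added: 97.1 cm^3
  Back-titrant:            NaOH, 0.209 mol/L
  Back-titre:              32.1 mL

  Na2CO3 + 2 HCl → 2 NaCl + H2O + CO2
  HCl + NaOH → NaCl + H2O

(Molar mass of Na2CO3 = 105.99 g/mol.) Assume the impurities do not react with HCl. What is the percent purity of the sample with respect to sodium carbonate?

n(HCl) added = 0.0971 × 0.469 = 0.0455 mol
n(NaOH) used in back-titration = 0.0321 × 0.209 = 6.71 × 10^-3 mol
n(HCl) left over = 6.71 × 10^-3 mol (1:1 ratio)
n(HCl) consumed by analyte = 0.0455 − 6.71 × 10^-3 = 0.0388 mol
From the 1:2 ratio, n(Na2CO3) = 1/2 × 0.0388 = 0.0194 mol
mass of Na2CO3 = 0.0194 × 105.99 = 2.06 g
% Na2CO3 = 2.06 / 2.59 × 100 = 79.5 %

79.5 %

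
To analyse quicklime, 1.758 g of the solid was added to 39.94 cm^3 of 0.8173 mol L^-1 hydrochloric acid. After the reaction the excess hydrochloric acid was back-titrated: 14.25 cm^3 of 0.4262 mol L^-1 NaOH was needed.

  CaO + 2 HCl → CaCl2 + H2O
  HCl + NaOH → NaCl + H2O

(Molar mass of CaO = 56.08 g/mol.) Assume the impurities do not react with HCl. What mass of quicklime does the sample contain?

n(HCl) added = 0.03994 × 0.8173 = 0.03264 mol
n(NaOH) used in back-titration = 0.01425 × 0.4262 = 6.073 × 10^-3 mol
n(HCl) left over = 6.073 × 10^-3 mol (1:1 ratio)
n(HCl) consumed by analyte = 0.03264 − 6.073 × 10^-3 = 0.02657 mol
From the 1:2 ratio, n(CaO) = 1/2 × 0.02657 = 0.01328 mol
mass of CaO = 0.01328 × 56.08 = 0.7450 g

0.7450 g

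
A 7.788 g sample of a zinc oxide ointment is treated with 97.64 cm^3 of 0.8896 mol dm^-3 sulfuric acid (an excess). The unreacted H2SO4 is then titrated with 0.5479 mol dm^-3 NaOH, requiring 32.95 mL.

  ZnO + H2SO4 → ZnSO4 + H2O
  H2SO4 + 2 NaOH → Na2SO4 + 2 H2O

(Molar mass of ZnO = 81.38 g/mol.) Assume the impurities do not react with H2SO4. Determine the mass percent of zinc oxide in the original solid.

81.33 %

n(H2SO4) added = 0.09764 × 0.8896 = 0.08686 mol
n(NaOH) used in back-titration = 0.03295 × 0.5479 = 0.01805 mol
From the 1:2 ratio, n(H2SO4) left over = 1/2 × 0.01805 = 9.027 × 10^-3 mol
n(H2SO4) consumed by analyte = 0.08686 − 9.027 × 10^-3 = 0.07783 mol
n(ZnO) = 0.07783 mol (1:1 ratio)
mass of ZnO = 0.07783 × 81.38 = 6.334 g
% ZnO = 6.334 / 7.788 × 100 = 81.33 %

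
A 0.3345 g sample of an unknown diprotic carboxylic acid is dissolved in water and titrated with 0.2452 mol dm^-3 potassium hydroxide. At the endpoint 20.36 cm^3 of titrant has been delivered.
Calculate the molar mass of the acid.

134.0 g/mol

n(KOH) = 0.02036 L × 0.2452 mol/L = 4.992 × 10^-3 mol
From the 1:2 ratio, n(H2A) = 1/2 × 4.992 × 10^-3 = 2.496 × 10^-3 mol
M = m / n = 0.3345 g / 2.496 × 10^-3 mol = 134.0 g/mol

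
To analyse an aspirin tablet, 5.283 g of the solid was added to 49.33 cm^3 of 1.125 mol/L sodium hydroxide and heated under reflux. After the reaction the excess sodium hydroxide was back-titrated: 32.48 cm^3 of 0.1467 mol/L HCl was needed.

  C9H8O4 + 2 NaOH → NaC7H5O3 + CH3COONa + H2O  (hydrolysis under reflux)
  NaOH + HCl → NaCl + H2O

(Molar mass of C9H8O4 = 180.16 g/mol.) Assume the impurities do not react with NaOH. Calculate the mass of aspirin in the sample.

4.570 g

n(NaOH) added = 0.04933 × 1.125 = 0.05550 mol
n(HCl) used in back-titration = 0.03248 × 0.1467 = 4.765 × 10^-3 mol
n(NaOH) left over = 4.765 × 10^-3 mol (1:1 ratio)
n(NaOH) consumed by analyte = 0.05550 − 4.765 × 10^-3 = 0.05073 mol
From the 1:2 ratio, n(C9H8O4) = 1/2 × 0.05073 = 0.02537 mol
mass of C9H8O4 = 0.02537 × 180.16 = 4.570 g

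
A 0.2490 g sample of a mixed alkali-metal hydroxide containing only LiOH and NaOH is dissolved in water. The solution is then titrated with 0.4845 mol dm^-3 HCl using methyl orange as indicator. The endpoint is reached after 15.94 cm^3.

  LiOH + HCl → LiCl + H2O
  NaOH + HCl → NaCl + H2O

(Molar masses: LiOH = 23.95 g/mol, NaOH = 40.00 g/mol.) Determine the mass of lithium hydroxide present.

0.08941 g

n(HCl) = 0.01594 × 0.4845 = 7.723 × 10^-3 mol
Let x = n(LiOH), y = n(NaOH).
Titrant: 1x + 1y = 7.723 × 10^-3;  mass: 23.95x + 40.00y = 0.2490
Solving, x = 3.733 × 10^-3 mol, y = 3.990 × 10^-3 mol
mass of LiOH = 3.733 × 10^-3 × 23.95 = 0.08941 g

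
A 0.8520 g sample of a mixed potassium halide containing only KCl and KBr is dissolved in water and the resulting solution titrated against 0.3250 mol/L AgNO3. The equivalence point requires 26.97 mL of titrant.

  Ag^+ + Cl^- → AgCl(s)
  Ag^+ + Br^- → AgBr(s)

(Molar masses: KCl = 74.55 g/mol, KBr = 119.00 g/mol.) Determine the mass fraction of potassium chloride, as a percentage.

n(AgNO3) = 0.02697 × 0.3250 = 8.765 × 10^-3 mol
Let x = n(KCl), y = n(KBr).
Titrant: 1x + 1y = 8.765 × 10^-3;  mass: 74.55x + 119.00y = 0.8520
Solving, x = 4.298 × 10^-3 mol, y = 4.467 × 10^-3 mol
mass of KCl = 4.298 × 10^-3 × 74.55 = 0.3204 g
% KCl = 0.3204 / 0.8520 × 100 = 37.61 %

37.61 %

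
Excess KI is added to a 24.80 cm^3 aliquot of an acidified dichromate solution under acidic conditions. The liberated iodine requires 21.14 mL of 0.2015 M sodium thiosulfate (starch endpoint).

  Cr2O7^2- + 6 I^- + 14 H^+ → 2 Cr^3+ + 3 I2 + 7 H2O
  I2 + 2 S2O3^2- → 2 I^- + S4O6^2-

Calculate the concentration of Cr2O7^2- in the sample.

0.02863 M

n(S2O3^2-) = 0.02114 × 0.2015 = 4.260 × 10^-3 mol
n(I2) = n(S2O3^2-)/2 = 2.130 × 10^-3 mol
From the 1:3 ratio, n(Cr2O7^2-) in the aliquot = 1/3 × 2.130 × 10^-3 = 7.100 × 10^-4 mol
[Cr2O7^2-] = 7.100 × 10^-4 / 0.02480 = 0.02863 mol/L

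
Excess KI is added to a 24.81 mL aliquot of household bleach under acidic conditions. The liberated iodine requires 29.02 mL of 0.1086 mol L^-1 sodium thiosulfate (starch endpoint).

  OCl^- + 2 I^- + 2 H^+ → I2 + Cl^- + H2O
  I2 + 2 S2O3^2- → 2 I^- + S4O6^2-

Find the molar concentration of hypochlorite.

n(S2O3^2-) = 0.02902 × 0.1086 = 3.152 × 10^-3 mol
n(I2) = n(S2O3^2-)/2 = 1.576 × 10^-3 mol
n(OCl^-) in the aliquot = 1.576 × 10^-3 mol (1:1 ratio)
[OCl^-] = 1.576 × 10^-3 / 0.02481 = 0.06351 mol/L

0.06351 mol/L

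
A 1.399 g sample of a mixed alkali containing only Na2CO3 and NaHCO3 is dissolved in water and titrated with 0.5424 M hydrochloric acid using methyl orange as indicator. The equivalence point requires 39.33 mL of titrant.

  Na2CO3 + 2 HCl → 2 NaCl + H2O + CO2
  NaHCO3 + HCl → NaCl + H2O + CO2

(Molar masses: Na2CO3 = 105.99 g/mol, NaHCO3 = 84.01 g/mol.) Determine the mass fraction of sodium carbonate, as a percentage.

48.02 %

n(HCl) = 0.03933 × 0.5424 = 0.02133 mol
Let x = n(Na2CO3), y = n(NaHCO3).
Titrant: 2x + 1y = 0.02133;  mass: 105.99x + 84.01y = 1.399
Solving, x = 6.338 × 10^-3 mol, y = 8.656 × 10^-3 mol
mass of Na2CO3 = 6.338 × 10^-3 × 105.99 = 0.6718 g
% Na2CO3 = 0.6718 / 1.399 × 100 = 48.02 %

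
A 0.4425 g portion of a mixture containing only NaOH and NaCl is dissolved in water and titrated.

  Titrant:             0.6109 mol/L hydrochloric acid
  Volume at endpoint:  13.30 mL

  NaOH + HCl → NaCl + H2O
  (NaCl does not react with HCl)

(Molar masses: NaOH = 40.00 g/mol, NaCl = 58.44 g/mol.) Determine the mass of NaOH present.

0.3250 g

n(HCl) = 0.01330 × 0.6109 = 8.125 × 10^-3 mol
Let x = n(NaOH), y = n(NaCl).
Titrant: 1x = 8.125 × 10^-3;  mass: 40.00x + 58.44y = 0.4425
Solving, x = 8.125 × 10^-3 mol, y = 2.011 × 10^-3 mol
mass of NaOH = 8.125 × 10^-3 × 40.00 = 0.3250 g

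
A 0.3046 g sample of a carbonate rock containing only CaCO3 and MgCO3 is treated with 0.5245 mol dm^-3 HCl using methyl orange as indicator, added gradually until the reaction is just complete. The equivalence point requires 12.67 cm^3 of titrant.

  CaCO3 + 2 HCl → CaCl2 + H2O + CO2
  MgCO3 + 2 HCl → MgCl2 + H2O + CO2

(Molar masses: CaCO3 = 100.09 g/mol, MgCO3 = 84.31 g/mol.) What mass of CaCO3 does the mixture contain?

n(HCl) = 0.01267 × 0.5245 = 6.645 × 10^-3 mol
Let x = n(CaCO3), y = n(MgCO3).
Titrant: 2x + 2y = 6.645 × 10^-3;  mass: 100.09x + 84.31y = 0.3046
Solving, x = 1.550 × 10^-3 mol, y = 1.772 × 10^-3 mol
mass of CaCO3 = 1.550 × 10^-3 × 100.09 = 0.1552 g

0.1552 g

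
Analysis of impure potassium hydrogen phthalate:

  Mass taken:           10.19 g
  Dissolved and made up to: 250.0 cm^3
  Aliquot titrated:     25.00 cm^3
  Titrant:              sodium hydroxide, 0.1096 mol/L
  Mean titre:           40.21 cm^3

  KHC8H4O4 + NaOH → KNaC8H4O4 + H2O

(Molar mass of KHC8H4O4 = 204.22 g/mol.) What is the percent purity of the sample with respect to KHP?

88.32 %

n(NaOH) per titration = 0.04021 × 0.1096 = 4.407 × 10^-3 mol
n(KHC8H4O4) in each aliquot = 4.407 × 10^-3 mol (1:1 ratio)
n(KHC8H4O4) in the whole flask = 4.407 × 10^-3 × 250.0/25.00 = 0.04407 mol
mass of KHC8H4O4 = 0.04407 × 204.22 = 9.000 g
% KHC8H4O4 = 9.000 / 10.19 × 100 = 88.32 %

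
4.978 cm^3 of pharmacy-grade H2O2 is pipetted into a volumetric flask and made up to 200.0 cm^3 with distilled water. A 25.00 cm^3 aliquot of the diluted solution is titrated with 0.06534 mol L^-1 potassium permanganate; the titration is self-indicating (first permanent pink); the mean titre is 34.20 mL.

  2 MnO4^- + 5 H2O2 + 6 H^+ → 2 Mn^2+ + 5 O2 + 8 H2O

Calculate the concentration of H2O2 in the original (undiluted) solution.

n(KMnO4) = 0.03420 × 0.06534 = 2.235 × 10^-3 mol
From the 5:2 ratio, n(H2O2) in the aliquot = 5/2 × 2.235 × 10^-3 = 5.587 × 10^-3 mol
[H2O2]_dilute = 5.587 × 10^-3 / 0.02500 = 0.2235 mol/L
Dilution factor = 200.0 / 4.978 = 40.18
[H2O2]_stock = 0.2235 × 40.18 = 8.978 mol/L

8.978 mol/L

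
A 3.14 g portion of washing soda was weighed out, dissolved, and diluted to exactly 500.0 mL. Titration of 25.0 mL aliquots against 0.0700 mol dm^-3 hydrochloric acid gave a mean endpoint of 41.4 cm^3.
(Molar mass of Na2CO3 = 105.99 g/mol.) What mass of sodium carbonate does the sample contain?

Na2CO3 + 2 HCl → 2 NaCl + H2O + CO2
n(HCl) per titration = 0.0414 × 0.0700 = 2.90 × 10^-3 mol
From the 1:2 ratio, n(Na2CO3) in each aliquot = 1/2 × 2.90 × 10^-3 = 1.45 × 10^-3 mol
n(Na2CO3) in the whole flask = 1.45 × 10^-3 × 500.0/25.0 = 0.0290 mol
mass of Na2CO3 = 0.0290 × 105.99 = 3.07 g

3.07 g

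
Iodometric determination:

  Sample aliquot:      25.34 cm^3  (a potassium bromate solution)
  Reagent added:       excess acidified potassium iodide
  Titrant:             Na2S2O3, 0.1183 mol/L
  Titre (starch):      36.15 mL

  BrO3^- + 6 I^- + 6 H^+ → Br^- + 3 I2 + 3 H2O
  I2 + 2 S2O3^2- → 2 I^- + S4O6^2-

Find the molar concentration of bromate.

n(S2O3^2-) = 0.03615 × 0.1183 = 4.277 × 10^-3 mol
n(I2) = n(S2O3^2-)/2 = 2.138 × 10^-3 mol
From the 1:3 ratio, n(BrO3^-) in the aliquot = 1/3 × 2.138 × 10^-3 = 7.128 × 10^-4 mol
[BrO3^-] = 7.128 × 10^-4 / 0.02534 = 0.02813 mol/L

0.02813 mol/L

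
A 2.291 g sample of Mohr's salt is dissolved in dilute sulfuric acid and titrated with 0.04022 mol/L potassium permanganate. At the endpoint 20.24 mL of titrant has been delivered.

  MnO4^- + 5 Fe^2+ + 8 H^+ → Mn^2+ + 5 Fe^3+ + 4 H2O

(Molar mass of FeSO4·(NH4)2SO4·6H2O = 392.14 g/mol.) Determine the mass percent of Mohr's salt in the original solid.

69.67 %

n(KMnO4) = 0.02024 L × 0.04022 mol/L = 8.141 × 10^-4 mol
From the 5:1 ratio, n(FeSO4·(NH4)2SO4·6H2O) = 5/1 × 8.141 × 10^-4 = 4.070 × 10^-3 mol
mass of FeSO4·(NH4)2SO4·6H2O = 4.070 × 10^-3 × 392.14 g/mol = 1.596 g
% FeSO4·(NH4)2SO4·6H2O = 1.596 / 2.291 × 100 = 69.67 %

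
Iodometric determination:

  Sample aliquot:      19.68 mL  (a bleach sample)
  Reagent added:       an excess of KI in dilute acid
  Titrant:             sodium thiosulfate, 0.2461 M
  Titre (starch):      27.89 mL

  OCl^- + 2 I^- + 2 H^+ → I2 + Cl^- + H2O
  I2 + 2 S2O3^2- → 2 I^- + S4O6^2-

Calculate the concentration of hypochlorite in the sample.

0.1744 M

n(S2O3^2-) = 0.02789 × 0.2461 = 6.864 × 10^-3 mol
n(I2) = n(S2O3^2-)/2 = 3.432 × 10^-3 mol
n(OCl^-) in the aliquot = 3.432 × 10^-3 mol (1:1 ratio)
[OCl^-] = 3.432 × 10^-3 / 0.01968 = 0.1744 mol/L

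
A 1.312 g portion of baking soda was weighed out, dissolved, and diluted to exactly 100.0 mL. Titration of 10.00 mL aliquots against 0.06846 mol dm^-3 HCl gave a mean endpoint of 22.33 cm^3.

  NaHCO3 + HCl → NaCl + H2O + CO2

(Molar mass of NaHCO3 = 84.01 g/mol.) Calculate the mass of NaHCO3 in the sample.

n(HCl) per titration = 0.02233 × 0.06846 = 1.529 × 10^-3 mol
n(NaHCO3) in each aliquot = 1.529 × 10^-3 mol (1:1 ratio)
n(NaHCO3) in the whole flask = 1.529 × 10^-3 × 100.0/10.00 = 0.01529 mol
mass of NaHCO3 = 0.01529 × 84.01 = 1.284 g

1.284 g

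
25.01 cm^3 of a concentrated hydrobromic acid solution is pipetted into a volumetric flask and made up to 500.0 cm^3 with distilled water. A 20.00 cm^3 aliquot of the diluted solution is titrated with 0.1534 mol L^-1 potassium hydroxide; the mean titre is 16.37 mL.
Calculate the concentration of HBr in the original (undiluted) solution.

HBr + KOH → KBr + H2O
n(KOH) = 0.01637 × 0.1534 = 2.511 × 10^-3 mol
n(HBr) in the aliquot = 2.511 × 10^-3 mol (1:1 ratio)
[HBr]_dilute = 2.511 × 10^-3 / 0.02000 = 0.1256 mol/L
Dilution factor = 500.0 / 25.01 = 19.99
[HBr]_stock = 0.1256 × 19.99 = 2.510 mol/L

2.510 mol/L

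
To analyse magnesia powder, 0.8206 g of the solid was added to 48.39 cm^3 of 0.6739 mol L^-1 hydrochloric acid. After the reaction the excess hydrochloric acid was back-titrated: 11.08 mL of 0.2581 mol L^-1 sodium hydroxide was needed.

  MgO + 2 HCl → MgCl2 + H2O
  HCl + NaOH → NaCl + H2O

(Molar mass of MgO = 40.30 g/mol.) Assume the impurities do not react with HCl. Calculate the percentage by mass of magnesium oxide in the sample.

73.05 %

n(HCl) added = 0.04839 × 0.6739 = 0.03261 mol
n(NaOH) used in back-titration = 0.01108 × 0.2581 = 2.860 × 10^-3 mol
n(HCl) left over = 2.860 × 10^-3 mol (1:1 ratio)
n(HCl) consumed by analyte = 0.03261 − 2.860 × 10^-3 = 0.02975 mol
From the 1:2 ratio, n(MgO) = 1/2 × 0.02975 = 0.01488 mol
mass of MgO = 0.01488 × 40.30 = 0.5995 g
% MgO = 0.5995 / 0.8206 × 100 = 73.05 %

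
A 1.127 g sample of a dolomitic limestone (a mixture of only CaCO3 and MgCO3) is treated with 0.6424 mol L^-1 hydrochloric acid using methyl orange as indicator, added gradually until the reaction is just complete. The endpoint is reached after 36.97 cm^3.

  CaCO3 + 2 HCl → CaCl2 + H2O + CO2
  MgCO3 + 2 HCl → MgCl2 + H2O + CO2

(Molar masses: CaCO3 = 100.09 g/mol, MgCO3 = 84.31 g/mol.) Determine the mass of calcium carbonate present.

0.7982 g

n(HCl) = 0.03697 × 0.6424 = 0.02375 mol
Let x = n(CaCO3), y = n(MgCO3).
Titrant: 2x + 2y = 0.02375;  mass: 100.09x + 84.31y = 1.127
Solving, x = 7.975 × 10^-3 mol, y = 3.900 × 10^-3 mol
mass of CaCO3 = 7.975 × 10^-3 × 100.09 = 0.7982 g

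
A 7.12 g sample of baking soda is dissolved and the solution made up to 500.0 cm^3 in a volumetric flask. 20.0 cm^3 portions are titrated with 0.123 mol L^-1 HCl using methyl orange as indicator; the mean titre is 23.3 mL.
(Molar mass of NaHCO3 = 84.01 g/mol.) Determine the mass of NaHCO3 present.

NaHCO3 + HCl → NaCl + H2O + CO2
n(HCl) per titration = 0.0233 × 0.123 = 2.87 × 10^-3 mol
n(NaHCO3) in each aliquot = 2.87 × 10^-3 mol (1:1 ratio)
n(NaHCO3) in the whole flask = 2.87 × 10^-3 × 500.0/20.0 = 0.0716 mol
mass of NaHCO3 = 0.0716 × 84.01 = 6.02 g

6.02 g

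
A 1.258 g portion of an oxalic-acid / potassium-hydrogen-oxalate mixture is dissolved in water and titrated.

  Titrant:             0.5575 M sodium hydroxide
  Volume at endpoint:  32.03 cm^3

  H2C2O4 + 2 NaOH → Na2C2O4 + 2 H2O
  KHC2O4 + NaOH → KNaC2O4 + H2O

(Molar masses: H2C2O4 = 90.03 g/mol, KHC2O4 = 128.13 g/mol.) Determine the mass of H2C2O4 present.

n(NaOH) = 0.03203 × 0.5575 = 0.01786 mol
Let x = n(H2C2O4), y = n(KHC2O4).
Titrant: 2x + 1y = 0.01786;  mass: 90.03x + 128.13y = 1.258
Solving, x = 6.196 × 10^-3 mol, y = 5.464 × 10^-3 mol
mass of H2C2O4 = 6.196 × 10^-3 × 90.03 = 0.5578 g

0.5578 g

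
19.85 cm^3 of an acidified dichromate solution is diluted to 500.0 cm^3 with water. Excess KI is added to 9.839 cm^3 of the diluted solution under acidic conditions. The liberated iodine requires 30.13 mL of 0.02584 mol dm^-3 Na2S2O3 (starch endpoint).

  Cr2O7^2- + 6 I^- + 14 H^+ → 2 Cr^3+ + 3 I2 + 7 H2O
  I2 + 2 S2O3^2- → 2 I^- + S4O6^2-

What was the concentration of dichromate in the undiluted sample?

0.3322 mol/L

n(S2O3^2-) = 0.03013 × 0.02584 = 7.786 × 10^-4 mol
n(I2) = n(S2O3^2-)/2 = 3.893 × 10^-4 mol
From the 1:3 ratio, n(Cr2O7^2-) in the aliquot = 1/3 × 3.893 × 10^-4 = 1.298 × 10^-4 mol
[Cr2O7^2-]_dilute = 1.298 × 10^-4 / 0.009839 = 0.01319 mol/L
[Cr2O7^2-]_original = 0.01319 × 500.0/19.85 = 0.3322 mol/L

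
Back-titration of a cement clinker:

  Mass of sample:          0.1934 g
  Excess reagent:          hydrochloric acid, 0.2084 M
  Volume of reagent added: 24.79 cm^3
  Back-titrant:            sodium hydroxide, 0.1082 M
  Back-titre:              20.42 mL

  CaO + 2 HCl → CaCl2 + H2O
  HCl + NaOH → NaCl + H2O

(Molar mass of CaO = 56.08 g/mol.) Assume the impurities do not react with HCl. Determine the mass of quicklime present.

n(HCl) added = 0.02479 × 0.2084 = 5.166 × 10^-3 mol
n(NaOH) used in back-titration = 0.02042 × 0.1082 = 2.209 × 10^-3 mol
n(HCl) left over = 2.209 × 10^-3 mol (1:1 ratio)
n(HCl) consumed by analyte = 5.166 × 10^-3 − 2.209 × 10^-3 = 2.957 × 10^-3 mol
From the 1:2 ratio, n(CaO) = 1/2 × 2.957 × 10^-3 = 1.478 × 10^-3 mol
mass of CaO = 1.478 × 10^-3 × 56.08 = 0.08291 g

0.08291 g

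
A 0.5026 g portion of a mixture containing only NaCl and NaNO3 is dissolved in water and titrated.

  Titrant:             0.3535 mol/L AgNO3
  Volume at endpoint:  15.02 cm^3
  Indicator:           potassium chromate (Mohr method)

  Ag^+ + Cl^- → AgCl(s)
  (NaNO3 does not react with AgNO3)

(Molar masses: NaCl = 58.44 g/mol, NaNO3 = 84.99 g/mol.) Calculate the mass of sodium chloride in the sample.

0.3103 g

n(AgNO3) = 0.01502 × 0.3535 = 5.310 × 10^-3 mol
Let x = n(NaCl), y = n(NaNO3).
Titrant: 1x = 5.310 × 10^-3;  mass: 58.44x + 84.99y = 0.5026
Solving, x = 5.310 × 10^-3 mol, y = 2.263 × 10^-3 mol
mass of NaCl = 5.310 × 10^-3 × 58.44 = 0.3103 g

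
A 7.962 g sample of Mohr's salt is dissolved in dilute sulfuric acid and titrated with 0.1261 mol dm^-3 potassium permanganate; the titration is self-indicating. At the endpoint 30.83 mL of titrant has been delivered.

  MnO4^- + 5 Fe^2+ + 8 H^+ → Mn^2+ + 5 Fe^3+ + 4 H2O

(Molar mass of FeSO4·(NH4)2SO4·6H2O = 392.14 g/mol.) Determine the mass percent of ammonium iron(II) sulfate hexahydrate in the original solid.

n(KMnO4) = 0.03083 L × 0.1261 mol/L = 3.888 × 10^-3 mol
From the 5:1 ratio, n(FeSO4·(NH4)2SO4·6H2O) = 5/1 × 3.888 × 10^-3 = 0.01944 mol
mass of FeSO4·(NH4)2SO4·6H2O = 0.01944 × 392.14 g/mol = 7.623 g
% FeSO4·(NH4)2SO4·6H2O = 7.623 / 7.962 × 100 = 95.74 %

95.74 %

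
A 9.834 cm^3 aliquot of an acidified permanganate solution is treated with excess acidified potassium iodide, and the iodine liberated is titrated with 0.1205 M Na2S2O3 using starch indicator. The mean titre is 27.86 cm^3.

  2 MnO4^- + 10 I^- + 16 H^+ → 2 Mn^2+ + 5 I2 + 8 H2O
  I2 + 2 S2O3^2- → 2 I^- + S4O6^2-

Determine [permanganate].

0.06828 M

n(S2O3^2-) = 0.02786 × 0.1205 = 3.357 × 10^-3 mol
n(I2) = n(S2O3^2-)/2 = 1.679 × 10^-3 mol
From the 2:5 ratio, n(MnO4^-) in the aliquot = 2/5 × 1.679 × 10^-3 = 6.714 × 10^-4 mol
[MnO4^-] = 6.714 × 10^-4 / 0.009834 = 0.06828 mol/L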